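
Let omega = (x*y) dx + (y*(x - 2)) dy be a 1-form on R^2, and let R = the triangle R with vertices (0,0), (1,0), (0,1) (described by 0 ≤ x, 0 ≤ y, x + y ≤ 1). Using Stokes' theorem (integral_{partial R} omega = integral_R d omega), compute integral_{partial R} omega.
integral_(partial R) omega = 0

Stokes: integral_partial_R omega = integral_R d omega with d omega = (∂Q/∂x - ∂P/∂y) dx ∧ dy.
  ∂Q/∂x = y
  ∂P/∂y = x
  integrand = ∂Q/∂x - ∂P/∂y = -x + y.
Integrating over R: integral_0^1 integral_0^{1-x} (-x + y) dy dx = 0.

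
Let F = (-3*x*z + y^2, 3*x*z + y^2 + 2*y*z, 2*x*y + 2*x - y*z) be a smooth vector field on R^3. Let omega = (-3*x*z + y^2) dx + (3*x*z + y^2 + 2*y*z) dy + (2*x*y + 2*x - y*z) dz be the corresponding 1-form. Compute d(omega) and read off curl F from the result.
d(omega) = (-x - 2*y - z) dy ∧ dz + (-3*x - 2*y - 2) dz ∧ dx + (-2*y + 3*z) dx ∧ dy; curl F = (-x - 2*y - z, -3*x - 2*y - 2, -2*y + 3*z)

d omega = sum_{i<j} (∂f_j/∂x_i - ∂f_i/∂x_j) dx_i ∧ dx_j. Under the identification (dy ∧ dz, dz ∧ dx, dx ∧ dy) ↔ (e_x, e_y, e_z), the coefficients are exactly the components of curl F. Compute:
  ∂R/∂y - ∂Q/∂z = (2*x - z) - (3*x + 2*y) = -x - 2*y - z
  ∂P/∂z - ∂R/∂x = (-3*x) - (2*y + 2) = -3*x - 2*y - 2
  ∂Q/∂x - ∂P/∂y = (3*z) - (2*y) = -2*y + 3*z.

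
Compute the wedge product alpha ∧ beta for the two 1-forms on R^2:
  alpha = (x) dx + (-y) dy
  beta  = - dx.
alpha ∧ beta = (-y) dx ∧ dy

Distribute the wedge, using dx_i ∧ dx_j = -dx_j ∧ dx_i and dx_i ∧ dx_i = 0. For each pair (i, j) with i < j, the coefficient of dx_i ∧ dx_j in alpha ∧ beta is (alpha_i * beta_j - alpha_j * beta_i). Collecting: alpha ∧ beta = (-y) dx ∧ dy.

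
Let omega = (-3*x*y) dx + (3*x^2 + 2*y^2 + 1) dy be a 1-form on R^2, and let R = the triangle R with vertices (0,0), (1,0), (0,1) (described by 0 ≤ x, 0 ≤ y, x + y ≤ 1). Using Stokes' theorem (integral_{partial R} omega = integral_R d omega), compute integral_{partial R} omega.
integral_(partial R) omega = 3/2

Stokes: integral_partial_R omega = integral_R d omega with d omega = (∂Q/∂x - ∂P/∂y) dx ∧ dy.
  ∂Q/∂x = 6*x
  ∂P/∂y = -3*x
  integrand = ∂Q/∂x - ∂P/∂y = 9*x.
Integrating over R: integral_0^1 integral_0^{1-x} (9*x) dy dx = 3/2.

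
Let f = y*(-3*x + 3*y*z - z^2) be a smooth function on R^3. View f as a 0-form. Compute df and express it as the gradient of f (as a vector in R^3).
df = (-3*y) dx + (-3*x + 6*y*z - z^2) dy + (y*(3*y - 2*z)) dz; grad f = (-3*y, -3*x + 6*y*z - z^2, y*(3*y - 2*z))

For a 0-form f, d f = (∂f/∂x) dx + (∂f/∂y) dy + (∂f/∂z) dz. The components of the vector representation are exactly the entries of grad f in Cartesian coordinates:
  ∂f/∂x = -3*y
  ∂f/∂y = -3*x + 6*y*z - z^2
  ∂f/∂z = y*(3*y - 2*z).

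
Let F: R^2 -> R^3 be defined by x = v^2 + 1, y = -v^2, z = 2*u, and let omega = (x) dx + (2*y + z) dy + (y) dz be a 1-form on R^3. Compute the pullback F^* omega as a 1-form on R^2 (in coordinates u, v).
F^* omega = (-2*v^2) du + (2*v*(-2*u + 3*v^2 + 1)) dv

Using F^*(f dg) = (f ∘ F) d(g ∘ F), substitute each coordinate x_i by F_i(u, v) in f_i, and replace dx_i by d F_i = (∂F_i/∂u) du + (∂F_i/∂v) dv.
  For the x component: f_1(F) = v^2 + 1; d F_1 = (0) du + (2*v) dv
  For the y component: f_2(F) = 2*u - 2*v^2; d F_2 = (0) du + (-2*v) dv
  For the z component: f_3(F) = -v^2; d F_3 = (2) du + (0) dv
Combining and collecting du, dv coefficients:
  coeff of du: -2*v^2
  coeff of dv: 2*v*(-2*u + 3*v^2 + 1)
F^* omega = (-2*v^2) du + (2*v*(-2*u + 3*v^2 + 1)) dv.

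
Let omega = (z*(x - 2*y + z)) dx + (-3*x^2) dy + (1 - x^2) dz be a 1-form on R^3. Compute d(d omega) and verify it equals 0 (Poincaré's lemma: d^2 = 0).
d(d omega) = 0

Step 1: d omega = sum_{i<j} (∂f_j/∂x_i - ∂f_i/∂x_j) dx_i ∧ dx_j:
  coeff of dx ∧ dy: -6*x + 2*z
  coeff of dx ∧ dz: -3*x + 2*y - 2*z
  coeff of dy ∧ dz: 0
Step 2: Apply d again to each 2-form coefficient. The only possible 3-form in R^3 is dx ∧ dy ∧ dz, with coefficient
  ∂(coeff of dy∧dz)/∂x - ∂(coeff of dx∧dz)/∂y + ∂(coeff of dx∧dy)/∂z
  = ∂/∂x (0) - ∂/∂y (-3*x + 2*y - 2*z) + ∂/∂z (-6*x + 2*z).
Each of these terms simplifies to sums of mixed partials that cancel in pairs. The result is 0 (by equality of mixed partials for smooth functions — Schwarz / Clairaut).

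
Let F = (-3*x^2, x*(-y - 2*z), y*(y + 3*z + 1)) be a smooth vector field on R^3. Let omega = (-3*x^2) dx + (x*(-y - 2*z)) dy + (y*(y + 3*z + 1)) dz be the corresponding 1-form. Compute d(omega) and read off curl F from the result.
d(omega) = (2*x + 2*y + 3*z + 1) dy ∧ dz + (0) dz ∧ dx + (-y - 2*z) dx ∧ dy; curl F = (2*x + 2*y + 3*z + 1, 0, -y - 2*z)

d omega = sum_{i<j} (∂f_j/∂x_i - ∂f_i/∂x_j) dx_i ∧ dx_j. Under the identification (dy ∧ dz, dz ∧ dx, dx ∧ dy) ↔ (e_x, e_y, e_z), the coefficients are exactly the components of curl F. Compute:
  ∂R/∂y - ∂Q/∂z = (2*y + 3*z + 1) - (-2*x) = 2*x + 2*y + 3*z + 1
  ∂P/∂z - ∂R/∂x = (0) - (0) = 0
  ∂Q/∂x - ∂P/∂y = (-y - 2*z) - (0) = -y - 2*z.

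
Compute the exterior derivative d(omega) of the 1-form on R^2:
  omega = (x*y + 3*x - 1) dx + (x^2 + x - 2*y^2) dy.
d(omega) = (x + 1) dx ∧ dy

For a 1-form omega = sum_i f_i dx_i, the exterior derivative is
  d(omega) = sum_{i < j} (∂f_j/∂x_i - ∂f_i/∂x_j) dx_i ∧ dx_j.
  coefficient of dx ∧ dy: ∂f_2/∂x - ∂f_1/∂y = ∂(x^2 + x - 2*y^2)/∂x - ∂(x*y + 3*x - 1)/∂y = x + 1
Assembling: d(omega) = (x + 1) dx ∧ dy.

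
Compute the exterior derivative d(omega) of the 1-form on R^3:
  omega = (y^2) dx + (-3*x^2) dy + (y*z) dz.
d(omega) = (-6*x - 2*y) dx ∧ dy + (z) dy ∧ dz

For a 1-form omega = sum_i f_i dx_i, the exterior derivative is
  d(omega) = sum_{i < j} (∂f_j/∂x_i - ∂f_i/∂x_j) dx_i ∧ dx_j.
  coefficient of dx ∧ dy: ∂f_2/∂x - ∂f_1/∂y = ∂(-3*x^2)/∂x - ∂(y^2)/∂y = -6*x - 2*y
  coefficient of dy ∧ dz: ∂f_3/∂y - ∂f_2/∂z = ∂(y*z)/∂y - ∂(-3*x^2)/∂z = z
Assembling: d(omega) = (-6*x - 2*y) dx ∧ dy + (z) dy ∧ dz.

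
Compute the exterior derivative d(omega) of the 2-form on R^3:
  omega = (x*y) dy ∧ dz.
d(omega) = (y) dx ∧ dy ∧ dz

For a 2-form omega = sum_{i<j} g_{ij} dx_i ∧ dx_j, the exterior derivative is
  d(omega) = sum_{i<j} d(g_{ij}) ∧ dx_i ∧ dx_j = sum_{i<j, k} (∂g_{ij}/∂x_k) dx_k ∧ dx_i ∧ dx_j.
Expand each term, using dx_k ∧ dx_i ∧ dx_j = sgn(permutation) dx_{(a)} ∧ dx_{(b)} ∧ dx_{(c)} with (a < b < c) sorted:
  d(x*y) includes (∂/∂x)(x*y) dx = (y) dx, which multiplied by dy ∧ dz gives (y) dx ∧ dy ∧ dz
Collecting like 3-forms: d(omega) = (y) dx ∧ dy ∧ dz.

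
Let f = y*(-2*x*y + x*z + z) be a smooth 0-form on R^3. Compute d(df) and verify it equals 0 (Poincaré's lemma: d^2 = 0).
d(df) = 0

Step 1: df = sum_i (∂f/∂x_i) dx_i = (y*(-2*y + z)) dx + (-4*x*y + x*z + z) dy + (y*(x + 1)) dz.
Step 2: Apply d again. Using the 1-form formula, the coefficient of dx ∧ dy in d(df) is ∂^2 f/∂x ∂y - ∂^2 f/∂y ∂x = (-4*y + z) - (-4*y + z) = 0 (equality of mixed partials for smooth f).
Similarly for dx ∧ dz and dy ∧ dz — all coefficients vanish. So d(df) = 0.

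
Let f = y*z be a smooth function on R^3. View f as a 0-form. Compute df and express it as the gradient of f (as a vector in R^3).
df = (0) dx + (z) dy + (y) dz; grad f = (0, z, y)

For a 0-form f, d f = (∂f/∂x) dx + (∂f/∂y) dy + (∂f/∂z) dz. The components of the vector representation are exactly the entries of grad f in Cartesian coordinates:
  ∂f/∂x = 0
  ∂f/∂y = z
  ∂f/∂z = y.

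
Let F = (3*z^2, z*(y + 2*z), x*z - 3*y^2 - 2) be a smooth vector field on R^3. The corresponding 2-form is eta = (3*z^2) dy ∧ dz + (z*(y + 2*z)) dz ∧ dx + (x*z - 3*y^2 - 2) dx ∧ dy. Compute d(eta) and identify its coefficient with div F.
d(eta) = (x + z) dx ∧ dy ∧ dz; div F = x + z

For a 2-form in R^3 of the form above, applying d gives a 3-form with coefficient ∂P/∂x + ∂Q/∂y + ∂R/∂z:
  ∂P/∂x = 0
  ∂Q/∂y = z
  ∂R/∂z = x
Sum = x + z, which is exactly div F.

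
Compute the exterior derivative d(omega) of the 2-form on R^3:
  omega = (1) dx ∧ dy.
d(omega) = 0

For a 2-form omega = sum_{i<j} g_{ij} dx_i ∧ dx_j, the exterior derivative is
  d(omega) = sum_{i<j} d(g_{ij}) ∧ dx_i ∧ dx_j = sum_{i<j, k} (∂g_{ij}/∂x_k) dx_k ∧ dx_i ∧ dx_j.
Expand each term, using dx_k ∧ dx_i ∧ dx_j = sgn(permutation) dx_{(a)} ∧ dx_{(b)} ∧ dx_{(c)} with (a < b < c) sorted:

Collecting like 3-forms: d(omega) = 0.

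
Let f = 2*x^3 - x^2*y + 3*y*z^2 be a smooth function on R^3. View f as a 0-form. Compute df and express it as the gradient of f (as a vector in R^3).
df = (2*x*(3*x - y)) dx + (-x^2 + 3*z^2) dy + (6*y*z) dz; grad f = (2*x*(3*x - y), -x^2 + 3*z^2, 6*y*z)

For a 0-form f, d f = (∂f/∂x) dx + (∂f/∂y) dy + (∂f/∂z) dz. The components of the vector representation are exactly the entries of grad f in Cartesian coordinates:
  ∂f/∂x = 2*x*(3*x - y)
  ∂f/∂y = -x^2 + 3*z^2
  ∂f/∂z = 6*y*z.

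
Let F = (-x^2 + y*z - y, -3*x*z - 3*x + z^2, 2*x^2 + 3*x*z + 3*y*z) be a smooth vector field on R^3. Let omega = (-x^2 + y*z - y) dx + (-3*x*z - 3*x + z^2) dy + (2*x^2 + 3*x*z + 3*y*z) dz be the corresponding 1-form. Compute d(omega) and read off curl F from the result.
d(omega) = (3*x + z) dy ∧ dz + (-4*x + y - 3*z) dz ∧ dx + (-4*z - 2) dx ∧ dy; curl F = (3*x + z, -4*x + y - 3*z, -4*z - 2)

d omega = sum_{i<j} (∂f_j/∂x_i - ∂f_i/∂x_j) dx_i ∧ dx_j. Under the identification (dy ∧ dz, dz ∧ dx, dx ∧ dy) ↔ (e_x, e_y, e_z), the coefficients are exactly the components of curl F. Compute:
  ∂R/∂y - ∂Q/∂z = (3*z) - (-3*x + 2*z) = 3*x + z
  ∂P/∂z - ∂R/∂x = (y) - (4*x + 3*z) = -4*x + y - 3*z
  ∂Q/∂x - ∂P/∂y = (-3*z - 3) - (z - 1) = -4*z - 2.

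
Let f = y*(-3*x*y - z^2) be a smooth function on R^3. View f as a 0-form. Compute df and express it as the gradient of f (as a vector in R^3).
df = (-3*y^2) dx + (-6*x*y - z^2) dy + (-2*y*z) dz; grad f = (-3*y^2, -6*x*y - z^2, -2*y*z)

For a 0-form f, d f = (∂f/∂x) dx + (∂f/∂y) dy + (∂f/∂z) dz. The components of the vector representation are exactly the entries of grad f in Cartesian coordinates:
  ∂f/∂x = -3*y^2
  ∂f/∂y = -6*x*y - z^2
  ∂f/∂z = -2*y*z.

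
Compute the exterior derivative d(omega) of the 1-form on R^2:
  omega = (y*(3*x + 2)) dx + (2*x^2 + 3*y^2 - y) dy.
d(omega) = (x - 2) dx ∧ dy

For a 1-form omega = sum_i f_i dx_i, the exterior derivative is
  d(omega) = sum_{i < j} (∂f_j/∂x_i - ∂f_i/∂x_j) dx_i ∧ dx_j.
  coefficient of dx ∧ dy: ∂f_2/∂x - ∂f_1/∂y = ∂(2*x^2 + 3*y^2 - y)/∂x - ∂(y*(3*x + 2))/∂y = x - 2
Assembling: d(omega) = (x - 2) dx ∧ dy.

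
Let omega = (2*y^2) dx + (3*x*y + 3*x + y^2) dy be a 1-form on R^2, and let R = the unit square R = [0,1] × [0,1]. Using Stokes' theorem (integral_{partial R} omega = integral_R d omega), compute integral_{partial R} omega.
integral_(partial R) omega = 5/2

Stokes: integral_partial_R omega = integral_R d omega with d omega = (∂Q/∂x - ∂P/∂y) dx ∧ dy.
  ∂Q/∂x = 3*y + 3
  ∂P/∂y = 4*y
  integrand = ∂Q/∂x - ∂P/∂y = 3 - y.
Integrating over R: integral_0^1 integral_0^1 (3 - y) dx dy = 5/2.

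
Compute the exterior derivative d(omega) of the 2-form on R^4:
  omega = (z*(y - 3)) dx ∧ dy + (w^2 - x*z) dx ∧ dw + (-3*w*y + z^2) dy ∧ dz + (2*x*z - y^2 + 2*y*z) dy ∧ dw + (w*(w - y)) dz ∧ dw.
d(omega) = (y - 3) dx ∧ dy ∧ dz + (x) dx ∧ dz ∧ dw + (-w - 2*x - 5*y) dy ∧ dz ∧ dw + (2*z) dx ∧ dy ∧ dw

For a 2-form omega = sum_{i<j} g_{ij} dx_i ∧ dx_j, the exterior derivative is
  d(omega) = sum_{i<j} d(g_{ij}) ∧ dx_i ∧ dx_j = sum_{i<j, k} (∂g_{ij}/∂x_k) dx_k ∧ dx_i ∧ dx_j.
Expand each term, using dx_k ∧ dx_i ∧ dx_j = sgn(permutation) dx_{(a)} ∧ dx_{(b)} ∧ dx_{(c)} with (a < b < c) sorted:
  d(z*(y - 3)) includes (∂/∂z)(z*(y - 3)) dz = (y - 3) dz, which multiplied by dx ∧ dy gives (y - 3) dx ∧ dy ∧ dz
  d(w^2 - x*z) includes (∂/∂z)(w^2 - x*z) dz = (-x) dz, which multiplied by dx ∧ dw gives (x) dx ∧ dz ∧ dw
  d(-3*w*y + z^2) includes (∂/∂w)(-3*w*y + z^2) dw = (-3*y) dw, which multiplied by dy ∧ dz gives (-3*y) dy ∧ dz ∧ dw
  d(2*x*z - y^2 + 2*y*z) includes (∂/∂x)(2*x*z - y^2 + 2*y*z) dx = (2*z) dx, which multiplied by dy ∧ dw gives (2*z) dx ∧ dy ∧ dw
  d(2*x*z - y^2 + 2*y*z) includes (∂/∂z)(2*x*z - y^2 + 2*y*z) dz = (2*x + 2*y) dz, which multiplied by dy ∧ dw gives (-2*x - 2*y) dy ∧ dz ∧ dw
  d(w*(w - y)) includes (∂/∂y)(w*(w - y)) dy = (-w) dy, which multiplied by dz ∧ dw gives (-w) dy ∧ dz ∧ dw
Collecting like 3-forms: d(omega) = (y - 3) dx ∧ dy ∧ dz + (x) dx ∧ dz ∧ dw + (-w - 2*x - 5*y) dy ∧ dz ∧ dw + (2*z) dx ∧ dy ∧ dw.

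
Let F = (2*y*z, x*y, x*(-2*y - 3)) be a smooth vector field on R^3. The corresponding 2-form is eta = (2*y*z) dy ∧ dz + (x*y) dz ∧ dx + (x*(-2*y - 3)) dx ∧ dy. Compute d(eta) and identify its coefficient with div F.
d(eta) = (x) dx ∧ dy ∧ dz; div F = x

For a 2-form in R^3 of the form above, applying d gives a 3-form with coefficient ∂P/∂x + ∂Q/∂y + ∂R/∂z:
  ∂P/∂x = 0
  ∂Q/∂y = x
  ∂R/∂z = 0
Sum = x, which is exactly div F.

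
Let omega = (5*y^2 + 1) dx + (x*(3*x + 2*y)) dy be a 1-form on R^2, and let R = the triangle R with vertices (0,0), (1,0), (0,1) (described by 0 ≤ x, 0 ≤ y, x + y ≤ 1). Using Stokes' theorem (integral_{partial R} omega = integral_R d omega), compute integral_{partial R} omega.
integral_(partial R) omega = -1/3

Stokes: integral_partial_R omega = integral_R d omega with d omega = (∂Q/∂x - ∂P/∂y) dx ∧ dy.
  ∂Q/∂x = 6*x + 2*y
  ∂P/∂y = 10*y
  integrand = ∂Q/∂x - ∂P/∂y = 6*x - 8*y.
Integrating over R: integral_0^1 integral_0^{1-x} (6*x - 8*y) dy dx = -1/3.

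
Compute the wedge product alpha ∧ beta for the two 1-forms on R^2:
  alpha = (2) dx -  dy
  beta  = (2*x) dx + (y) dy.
alpha ∧ beta = (2*x + 2*y) dx ∧ dy

Distribute the wedge, using dx_i ∧ dx_j = -dx_j ∧ dx_i and dx_i ∧ dx_i = 0. For each pair (i, j) with i < j, the coefficient of dx_i ∧ dx_j in alpha ∧ beta is (alpha_i * beta_j - alpha_j * beta_i). Collecting: alpha ∧ beta = (2*x + 2*y) dx ∧ dy.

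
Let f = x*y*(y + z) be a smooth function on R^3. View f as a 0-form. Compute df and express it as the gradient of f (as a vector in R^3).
df = (y*(y + z)) dx + (x*(2*y + z)) dy + (x*y) dz; grad f = (y*(y + z), x*(2*y + z), x*y)

For a 0-form f, d f = (∂f/∂x) dx + (∂f/∂y) dy + (∂f/∂z) dz. The components of the vector representation are exactly the entries of grad f in Cartesian coordinates:
  ∂f/∂x = y*(y + z)
  ∂f/∂y = x*(2*y + z)
  ∂f/∂z = x*y.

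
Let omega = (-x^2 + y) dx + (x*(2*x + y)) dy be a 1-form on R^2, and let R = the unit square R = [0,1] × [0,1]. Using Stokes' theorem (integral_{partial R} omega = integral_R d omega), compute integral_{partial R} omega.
integral_(partial R) omega = 3/2

Stokes: integral_partial_R omega = integral_R d omega with d omega = (∂Q/∂x - ∂P/∂y) dx ∧ dy.
  ∂Q/∂x = 4*x + y
  ∂P/∂y = 1
  integrand = ∂Q/∂x - ∂P/∂y = 4*x + y - 1.
Integrating over R: integral_0^1 integral_0^1 (4*x + y - 1) dx dy = 3/2.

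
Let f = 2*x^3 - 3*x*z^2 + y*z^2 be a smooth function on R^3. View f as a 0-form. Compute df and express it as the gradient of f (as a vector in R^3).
df = (6*x^2 - 3*z^2) dx + (z^2) dy + (2*z*(-3*x + y)) dz; grad f = (6*x^2 - 3*z^2, z^2, 2*z*(-3*x + y))

For a 0-form f, d f = (∂f/∂x) dx + (∂f/∂y) dy + (∂f/∂z) dz. The components of the vector representation are exactly the entries of grad f in Cartesian coordinates:
  ∂f/∂x = 6*x^2 - 3*z^2
  ∂f/∂y = z^2
  ∂f/∂z = 2*z*(-3*x + y).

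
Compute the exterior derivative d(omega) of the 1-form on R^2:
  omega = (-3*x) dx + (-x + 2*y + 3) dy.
d(omega) = (-1) dx ∧ dy

For a 1-form omega = sum_i f_i dx_i, the exterior derivative is
  d(omega) = sum_{i < j} (∂f_j/∂x_i - ∂f_i/∂x_j) dx_i ∧ dx_j.
  coefficient of dx ∧ dy: ∂f_2/∂x - ∂f_1/∂y = ∂(-x + 2*y + 3)/∂x - ∂(-3*x)/∂y = -1
Assembling: d(omega) = (-1) dx ∧ dy.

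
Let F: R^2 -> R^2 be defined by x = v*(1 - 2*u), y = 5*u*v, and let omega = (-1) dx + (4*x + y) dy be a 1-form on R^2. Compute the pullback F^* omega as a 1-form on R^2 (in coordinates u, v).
F^* omega = (v*(-15*u*v + 20*v + 2)) du + (-15*u^2*v + 20*u*v + 2*u - 1) dv

Using F^*(f dg) = (f ∘ F) d(g ∘ F), substitute each coordinate x_i by F_i(u, v) in f_i, and replace dx_i by d F_i = (∂F_i/∂u) du + (∂F_i/∂v) dv.
  For the x component: f_1(F) = -1; d F_1 = (-2*v) du + (1 - 2*u) dv
  For the y component: f_2(F) = v*(4 - 3*u); d F_2 = (5*v) du + (5*u) dv
Combining and collecting du, dv coefficients:
  coeff of du: v*(-15*u*v + 20*v + 2)
  coeff of dv: -15*u^2*v + 20*u*v + 2*u - 1
F^* omega = (v*(-15*u*v + 20*v + 2)) du + (-15*u^2*v + 20*u*v + 2*u - 1) dv.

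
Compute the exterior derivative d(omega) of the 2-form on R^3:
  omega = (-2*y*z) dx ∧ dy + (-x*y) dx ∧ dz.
d(omega) = (x - 2*y) dx ∧ dy ∧ dz

For a 2-form omega = sum_{i<j} g_{ij} dx_i ∧ dx_j, the exterior derivative is
  d(omega) = sum_{i<j} d(g_{ij}) ∧ dx_i ∧ dx_j = sum_{i<j, k} (∂g_{ij}/∂x_k) dx_k ∧ dx_i ∧ dx_j.
Expand each term, using dx_k ∧ dx_i ∧ dx_j = sgn(permutation) dx_{(a)} ∧ dx_{(b)} ∧ dx_{(c)} with (a < b < c) sorted:
  d(-2*y*z) includes (∂/∂z)(-2*y*z) dz = (-2*y) dz, which multiplied by dx ∧ dy gives (-2*y) dx ∧ dy ∧ dz
  d(-x*y) includes (∂/∂y)(-x*y) dy = (-x) dy, which multiplied by dx ∧ dz gives (x) dx ∧ dy ∧ dz
Collecting like 3-forms: d(omega) = (x - 2*y) dx ∧ dy ∧ dz.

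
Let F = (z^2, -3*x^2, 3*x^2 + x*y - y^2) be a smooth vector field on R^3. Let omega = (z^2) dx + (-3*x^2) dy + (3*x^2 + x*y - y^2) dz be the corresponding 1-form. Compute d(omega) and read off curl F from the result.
d(omega) = (x - 2*y) dy ∧ dz + (-6*x - y + 2*z) dz ∧ dx + (-6*x) dx ∧ dy; curl F = (x - 2*y, -6*x - y + 2*z, -6*x)

d omega = sum_{i<j} (∂f_j/∂x_i - ∂f_i/∂x_j) dx_i ∧ dx_j. Under the identification (dy ∧ dz, dz ∧ dx, dx ∧ dy) ↔ (e_x, e_y, e_z), the coefficients are exactly the components of curl F. Compute:
  ∂R/∂y - ∂Q/∂z = (x - 2*y) - (0) = x - 2*y
  ∂P/∂z - ∂R/∂x = (2*z) - (6*x + y) = -6*x - y + 2*z
  ∂Q/∂x - ∂P/∂y = (-6*x) - (0) = -6*x.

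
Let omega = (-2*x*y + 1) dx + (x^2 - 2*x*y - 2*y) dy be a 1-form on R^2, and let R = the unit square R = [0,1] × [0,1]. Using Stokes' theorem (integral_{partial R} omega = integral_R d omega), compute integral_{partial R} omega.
integral_(partial R) omega = 1

Stokes: integral_partial_R omega = integral_R d omega with d omega = (∂Q/∂x - ∂P/∂y) dx ∧ dy.
  ∂Q/∂x = 2*x - 2*y
  ∂P/∂y = -2*x
  integrand = ∂Q/∂x - ∂P/∂y = 4*x - 2*y.
Integrating over R: integral_0^1 integral_0^1 (4*x - 2*y) dx dy = 1.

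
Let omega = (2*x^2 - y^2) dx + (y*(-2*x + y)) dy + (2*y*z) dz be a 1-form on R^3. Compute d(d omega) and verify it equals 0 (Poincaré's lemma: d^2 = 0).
d(d omega) = 0

Step 1: d omega = sum_{i<j} (∂f_j/∂x_i - ∂f_i/∂x_j) dx_i ∧ dx_j:
  coeff of dx ∧ dy: 0
  coeff of dx ∧ dz: 0
  coeff of dy ∧ dz: 2*z
Step 2: Apply d again to each 2-form coefficient. The only possible 3-form in R^3 is dx ∧ dy ∧ dz, with coefficient
  ∂(coeff of dy∧dz)/∂x - ∂(coeff of dx∧dz)/∂y + ∂(coeff of dx∧dy)/∂z
  = ∂/∂x (2*z) - ∂/∂y (0) + ∂/∂z (0).
Each of these terms simplifies to sums of mixed partials that cancel in pairs. The result is 0 (by equality of mixed partials for smooth functions — Schwarz / Clairaut).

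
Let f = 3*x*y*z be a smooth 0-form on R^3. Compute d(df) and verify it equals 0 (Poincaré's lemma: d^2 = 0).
d(df) = 0

Step 1: df = sum_i (∂f/∂x_i) dx_i = (3*y*z) dx + (3*x*z) dy + (3*x*y) dz.
Step 2: Apply d again. Using the 1-form formula, the coefficient of dx ∧ dy in d(df) is ∂^2 f/∂x ∂y - ∂^2 f/∂y ∂x = (3*z) - (3*z) = 0 (equality of mixed partials for smooth f).
Similarly for dx ∧ dz and dy ∧ dz — all coefficients vanish. So d(df) = 0.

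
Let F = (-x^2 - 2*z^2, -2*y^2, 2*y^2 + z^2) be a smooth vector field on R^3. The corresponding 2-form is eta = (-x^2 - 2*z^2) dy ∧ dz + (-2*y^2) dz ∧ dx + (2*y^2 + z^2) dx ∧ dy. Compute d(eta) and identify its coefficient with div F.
d(eta) = (-2*x - 4*y + 2*z) dx ∧ dy ∧ dz; div F = -2*x - 4*y + 2*z

For a 2-form in R^3 of the form above, applying d gives a 3-form with coefficient ∂P/∂x + ∂Q/∂y + ∂R/∂z:
  ∂P/∂x = -2*x
  ∂Q/∂y = -4*y
  ∂R/∂z = 2*z
Sum = -2*x - 4*y + 2*z, which is exactly div F.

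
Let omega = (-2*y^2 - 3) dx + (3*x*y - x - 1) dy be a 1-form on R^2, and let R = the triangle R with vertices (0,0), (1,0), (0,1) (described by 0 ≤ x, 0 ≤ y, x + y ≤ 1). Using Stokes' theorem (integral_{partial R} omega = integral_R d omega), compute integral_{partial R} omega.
integral_(partial R) omega = 2/3

Stokes: integral_partial_R omega = integral_R d omega with d omega = (∂Q/∂x - ∂P/∂y) dx ∧ dy.
  ∂Q/∂x = 3*y - 1
  ∂P/∂y = -4*y
  integrand = ∂Q/∂x - ∂P/∂y = 7*y - 1.
Integrating over R: integral_0^1 integral_0^{1-x} (7*y - 1) dy dx = 2/3.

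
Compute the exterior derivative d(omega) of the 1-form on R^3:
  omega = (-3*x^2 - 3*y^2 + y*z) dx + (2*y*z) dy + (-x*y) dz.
d(omega) = (6*y - z) dx ∧ dy + (-2*y) dx ∧ dz + (-x - 2*y) dy ∧ dz

For a 1-form omega = sum_i f_i dx_i, the exterior derivative is
  d(omega) = sum_{i < j} (∂f_j/∂x_i - ∂f_i/∂x_j) dx_i ∧ dx_j.
  coefficient of dx ∧ dy: ∂f_2/∂x - ∂f_1/∂y = ∂(2*y*z)/∂x - ∂(-3*x^2 - 3*y^2 + y*z)/∂y = 6*y - z
  coefficient of dx ∧ dz: ∂f_3/∂x - ∂f_1/∂z = ∂(-x*y)/∂x - ∂(-3*x^2 - 3*y^2 + y*z)/∂z = -2*y
  coefficient of dy ∧ dz: ∂f_3/∂y - ∂f_2/∂z = ∂(-x*y)/∂y - ∂(2*y*z)/∂z = -x - 2*y
Assembling: d(omega) = (6*y - z) dx ∧ dy + (-2*y) dx ∧ dz + (-x - 2*y) dy ∧ dz.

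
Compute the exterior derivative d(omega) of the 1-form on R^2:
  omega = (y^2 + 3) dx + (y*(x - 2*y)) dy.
d(omega) = (-y) dx ∧ dy

For a 1-form omega = sum_i f_i dx_i, the exterior derivative is
  d(omega) = sum_{i < j} (∂f_j/∂x_i - ∂f_i/∂x_j) dx_i ∧ dx_j.
  coefficient of dx ∧ dy: ∂f_2/∂x - ∂f_1/∂y = ∂(y*(x - 2*y))/∂x - ∂(y^2 + 3)/∂y = -y
Assembling: d(omega) = (-y) dx ∧ dy.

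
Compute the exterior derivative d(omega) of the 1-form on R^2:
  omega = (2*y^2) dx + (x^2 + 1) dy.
d(omega) = (2*x - 4*y) dx ∧ dy

For a 1-form omega = sum_i f_i dx_i, the exterior derivative is
  d(omega) = sum_{i < j} (∂f_j/∂x_i - ∂f_i/∂x_j) dx_i ∧ dx_j.
  coefficient of dx ∧ dy: ∂f_2/∂x - ∂f_1/∂y = ∂(x^2 + 1)/∂x - ∂(2*y^2)/∂y = 2*x - 4*y
Assembling: d(omega) = (2*x - 4*y) dx ∧ dy.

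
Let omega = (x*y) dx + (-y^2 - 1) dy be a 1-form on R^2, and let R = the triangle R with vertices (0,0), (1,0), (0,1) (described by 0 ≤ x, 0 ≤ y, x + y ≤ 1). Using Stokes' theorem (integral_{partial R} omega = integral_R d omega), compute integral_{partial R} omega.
integral_(partial R) omega = -1/6

Stokes: integral_partial_R omega = integral_R d omega with d omega = (∂Q/∂x - ∂P/∂y) dx ∧ dy.
  ∂Q/∂x = 0
  ∂P/∂y = x
  integrand = ∂Q/∂x - ∂P/∂y = -x.
Integrating over R: integral_0^1 integral_0^{1-x} (-x) dy dx = -1/6.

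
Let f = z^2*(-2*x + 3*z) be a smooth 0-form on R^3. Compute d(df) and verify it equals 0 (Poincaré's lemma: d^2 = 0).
d(df) = 0

Step 1: df = sum_i (∂f/∂x_i) dx_i = (-2*z^2) dx + (0) dy + (z*(-4*x + 9*z)) dz.
Step 2: Apply d again. Using the 1-form formula, the coefficient of dx ∧ dy in d(df) is ∂^2 f/∂x ∂y - ∂^2 f/∂y ∂x = (0) - (0) = 0 (equality of mixed partials for smooth f).
Similarly for dx ∧ dz and dy ∧ dz — all coefficients vanish. So d(df) = 0.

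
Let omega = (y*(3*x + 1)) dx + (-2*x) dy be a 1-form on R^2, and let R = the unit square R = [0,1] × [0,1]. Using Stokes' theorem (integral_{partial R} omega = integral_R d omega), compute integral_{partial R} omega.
integral_(partial R) omega = -9/2

Stokes: integral_partial_R omega = integral_R d omega with d omega = (∂Q/∂x - ∂P/∂y) dx ∧ dy.
  ∂Q/∂x = -2
  ∂P/∂y = 3*x + 1
  integrand = ∂Q/∂x - ∂P/∂y = -3*x - 3.
Integrating over R: integral_0^1 integral_0^1 (-3*x - 3) dx dy = -9/2.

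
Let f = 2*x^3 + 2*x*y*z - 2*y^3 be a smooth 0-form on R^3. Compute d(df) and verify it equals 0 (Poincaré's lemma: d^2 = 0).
d(df) = 0

Step 1: df = sum_i (∂f/∂x_i) dx_i = (6*x^2 + 2*y*z) dx + (2*x*z - 6*y^2) dy + (2*x*y) dz.
Step 2: Apply d again. Using the 1-form formula, the coefficient of dx ∧ dy in d(df) is ∂^2 f/∂x ∂y - ∂^2 f/∂y ∂x = (2*z) - (2*z) = 0 (equality of mixed partials for smooth f).
Similarly for dx ∧ dz and dy ∧ dz — all coefficients vanish. So d(df) = 0.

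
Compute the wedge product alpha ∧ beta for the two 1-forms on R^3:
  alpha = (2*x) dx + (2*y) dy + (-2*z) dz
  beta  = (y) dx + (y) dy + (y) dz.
alpha ∧ beta = (2*y*(x - y)) dx ∧ dy + (2*y*(x + z)) dx ∧ dz + (2*y*(y + z)) dy ∧ dz

Distribute the wedge, using dx_i ∧ dx_j = -dx_j ∧ dx_i and dx_i ∧ dx_i = 0. For each pair (i, j) with i < j, the coefficient of dx_i ∧ dx_j in alpha ∧ beta is (alpha_i * beta_j - alpha_j * beta_i). Collecting: alpha ∧ beta = (2*y*(x - y)) dx ∧ dy + (2*y*(x + z)) dx ∧ dz + (2*y*(y + z)) dy ∧ dz.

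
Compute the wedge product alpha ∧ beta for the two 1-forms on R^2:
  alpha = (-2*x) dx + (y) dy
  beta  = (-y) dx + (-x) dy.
alpha ∧ beta = (2*x^2 + y^2) dx ∧ dy

Distribute the wedge, using dx_i ∧ dx_j = -dx_j ∧ dx_i and dx_i ∧ dx_i = 0. For each pair (i, j) with i < j, the coefficient of dx_i ∧ dx_j in alpha ∧ beta is (alpha_i * beta_j - alpha_j * beta_i). Collecting: alpha ∧ beta = (2*x^2 + y^2) dx ∧ dy.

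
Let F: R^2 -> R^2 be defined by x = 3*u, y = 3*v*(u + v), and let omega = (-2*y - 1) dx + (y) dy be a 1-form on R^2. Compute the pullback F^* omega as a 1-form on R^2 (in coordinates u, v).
F^* omega = (9*u*v^2 - 18*u*v + 9*v^3 - 18*v^2 - 3) du + (9*v*(u^2 + 3*u*v + 2*v^2)) dv

Using F^*(f dg) = (f ∘ F) d(g ∘ F), substitute each coordinate x_i by F_i(u, v) in f_i, and replace dx_i by d F_i = (∂F_i/∂u) du + (∂F_i/∂v) dv.
  For the x component: f_1(F) = -6*u*v - 6*v^2 - 1; d F_1 = (3) du + (0) dv
  For the y component: f_2(F) = 3*v*(u + v); d F_2 = (3*v) du + (3*u + 6*v) dv
Combining and collecting du, dv coefficients:
  coeff of du: 9*u*v^2 - 18*u*v + 9*v^3 - 18*v^2 - 3
  coeff of dv: 9*v*(u^2 + 3*u*v + 2*v^2)
F^* omega = (9*u*v^2 - 18*u*v + 9*v^3 - 18*v^2 - 3) du + (9*v*(u^2 + 3*u*v + 2*v^2)) dv.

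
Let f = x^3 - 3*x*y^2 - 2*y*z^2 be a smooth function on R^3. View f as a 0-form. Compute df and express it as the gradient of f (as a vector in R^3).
df = (3*x^2 - 3*y^2) dx + (-6*x*y - 2*z^2) dy + (-4*y*z) dz; grad f = (3*x^2 - 3*y^2, -6*x*y - 2*z^2, -4*y*z)

For a 0-form f, d f = (∂f/∂x) dx + (∂f/∂y) dy + (∂f/∂z) dz. The components of the vector representation are exactly the entries of grad f in Cartesian coordinates:
  ∂f/∂x = 3*x^2 - 3*y^2
  ∂f/∂y = -6*x*y - 2*z^2
  ∂f/∂z = -4*y*z.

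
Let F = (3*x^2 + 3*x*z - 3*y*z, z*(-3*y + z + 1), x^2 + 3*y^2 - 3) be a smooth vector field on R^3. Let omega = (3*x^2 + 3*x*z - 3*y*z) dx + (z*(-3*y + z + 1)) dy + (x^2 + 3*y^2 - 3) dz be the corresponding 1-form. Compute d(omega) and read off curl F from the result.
d(omega) = (9*y - 2*z - 1) dy ∧ dz + (x - 3*y) dz ∧ dx + (3*z) dx ∧ dy; curl F = (9*y - 2*z - 1, x - 3*y, 3*z)

d omega = sum_{i<j} (∂f_j/∂x_i - ∂f_i/∂x_j) dx_i ∧ dx_j. Under the identification (dy ∧ dz, dz ∧ dx, dx ∧ dy) ↔ (e_x, e_y, e_z), the coefficients are exactly the components of curl F. Compute:
  ∂R/∂y - ∂Q/∂z = (6*y) - (-3*y + 2*z + 1) = 9*y - 2*z - 1
  ∂P/∂z - ∂R/∂x = (3*x - 3*y) - (2*x) = x - 3*y
  ∂Q/∂x - ∂P/∂y = (0) - (-3*z) = 3*z.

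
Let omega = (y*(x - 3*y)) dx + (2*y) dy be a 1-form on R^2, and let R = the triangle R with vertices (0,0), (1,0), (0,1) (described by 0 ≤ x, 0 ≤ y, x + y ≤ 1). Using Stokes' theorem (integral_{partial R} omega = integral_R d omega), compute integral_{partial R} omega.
integral_(partial R) omega = 5/6

Stokes: integral_partial_R omega = integral_R d omega with d omega = (∂Q/∂x - ∂P/∂y) dx ∧ dy.
  ∂Q/∂x = 0
  ∂P/∂y = x - 6*y
  integrand = ∂Q/∂x - ∂P/∂y = -x + 6*y.
Integrating over R: integral_0^1 integral_0^{1-x} (-x + 6*y) dy dx = 5/6.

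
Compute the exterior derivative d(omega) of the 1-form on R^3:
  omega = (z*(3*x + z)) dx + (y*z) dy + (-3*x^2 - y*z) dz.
d(omega) = (-9*x - 2*z) dx ∧ dz + (-y - z) dy ∧ dz

For a 1-form omega = sum_i f_i dx_i, the exterior derivative is
  d(omega) = sum_{i < j} (∂f_j/∂x_i - ∂f_i/∂x_j) dx_i ∧ dx_j.
  coefficient of dx ∧ dz: ∂f_3/∂x - ∂f_1/∂z = ∂(-3*x^2 - y*z)/∂x - ∂(z*(3*x + z))/∂z = -9*x - 2*z
  coefficient of dy ∧ dz: ∂f_3/∂y - ∂f_2/∂z = ∂(-3*x^2 - y*z)/∂y - ∂(y*z)/∂z = -y - z
Assembling: d(omega) = (-9*x - 2*z) dx ∧ dz + (-y - z) dy ∧ dz.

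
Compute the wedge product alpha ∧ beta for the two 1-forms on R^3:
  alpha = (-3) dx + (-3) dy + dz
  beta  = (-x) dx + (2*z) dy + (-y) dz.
alpha ∧ beta = (-3*x - 6*z) dx ∧ dy + (x + 3*y) dx ∧ dz + (3*y - 2*z) dy ∧ dz

Distribute the wedge, using dx_i ∧ dx_j = -dx_j ∧ dx_i and dx_i ∧ dx_i = 0. For each pair (i, j) with i < j, the coefficient of dx_i ∧ dx_j in alpha ∧ beta is (alpha_i * beta_j - alpha_j * beta_i). Collecting: alpha ∧ beta = (-3*x - 6*z) dx ∧ dy + (x + 3*y) dx ∧ dz + (3*y - 2*z) dy ∧ dz.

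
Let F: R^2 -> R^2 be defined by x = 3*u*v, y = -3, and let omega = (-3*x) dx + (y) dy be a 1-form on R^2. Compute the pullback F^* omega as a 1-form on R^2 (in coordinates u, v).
F^* omega = (-27*u*v^2) du + (-27*u^2*v) dv

Using F^*(f dg) = (f ∘ F) d(g ∘ F), substitute each coordinate x_i by F_i(u, v) in f_i, and replace dx_i by d F_i = (∂F_i/∂u) du + (∂F_i/∂v) dv.
  For the x component: f_1(F) = -9*u*v; d F_1 = (3*v) du + (3*u) dv
  For the y component: f_2(F) = -3; d F_2 = (0) du + (0) dv
Combining and collecting du, dv coefficients:
  coeff of du: -27*u*v^2
  coeff of dv: -27*u^2*v
F^* omega = (-27*u*v^2) du + (-27*u^2*v) dv.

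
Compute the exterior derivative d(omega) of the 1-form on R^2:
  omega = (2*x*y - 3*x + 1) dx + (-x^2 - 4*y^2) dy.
d(omega) = (-4*x) dx ∧ dy

For a 1-form omega = sum_i f_i dx_i, the exterior derivative is
  d(omega) = sum_{i < j} (∂f_j/∂x_i - ∂f_i/∂x_j) dx_i ∧ dx_j.
  coefficient of dx ∧ dy: ∂f_2/∂x - ∂f_1/∂y = ∂(-x^2 - 4*y^2)/∂x - ∂(2*x*y - 3*x + 1)/∂y = -4*x
Assembling: d(omega) = (-4*x) dx ∧ dy.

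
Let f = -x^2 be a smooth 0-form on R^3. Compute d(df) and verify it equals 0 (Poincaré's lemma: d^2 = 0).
d(df) = 0

Step 1: df = sum_i (∂f/∂x_i) dx_i = (-2*x) dx + (0) dy + (0) dz.
Step 2: Apply d again. Using the 1-form formula, the coefficient of dx ∧ dy in d(df) is ∂^2 f/∂x ∂y - ∂^2 f/∂y ∂x = (0) - (0) = 0 (equality of mixed partials for smooth f).
Similarly for dx ∧ dz and dy ∧ dz — all coefficients vanish. So d(df) = 0.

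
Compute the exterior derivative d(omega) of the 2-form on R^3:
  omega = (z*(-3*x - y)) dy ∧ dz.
d(omega) = (-3*z) dx ∧ dy ∧ dz

For a 2-form omega = sum_{i<j} g_{ij} dx_i ∧ dx_j, the exterior derivative is
  d(omega) = sum_{i<j} d(g_{ij}) ∧ dx_i ∧ dx_j = sum_{i<j, k} (∂g_{ij}/∂x_k) dx_k ∧ dx_i ∧ dx_j.
Expand each term, using dx_k ∧ dx_i ∧ dx_j = sgn(permutation) dx_{(a)} ∧ dx_{(b)} ∧ dx_{(c)} with (a < b < c) sorted:
  d(z*(-3*x - y)) includes (∂/∂x)(z*(-3*x - y)) dx = (-3*z) dx, which multiplied by dy ∧ dz gives (-3*z) dx ∧ dy ∧ dz
Collecting like 3-forms: d(omega) = (-3*z) dx ∧ dy ∧ dz.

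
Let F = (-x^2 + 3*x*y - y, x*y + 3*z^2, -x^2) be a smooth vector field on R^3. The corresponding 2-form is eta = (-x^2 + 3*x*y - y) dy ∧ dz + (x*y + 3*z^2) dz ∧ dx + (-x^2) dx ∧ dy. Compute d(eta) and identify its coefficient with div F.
d(eta) = (-x + 3*y) dx ∧ dy ∧ dz; div F = -x + 3*y

For a 2-form in R^3 of the form above, applying d gives a 3-form with coefficient ∂P/∂x + ∂Q/∂y + ∂R/∂z:
  ∂P/∂x = -2*x + 3*y
  ∂Q/∂y = x
  ∂R/∂z = 0
Sum = -x + 3*y, which is exactly div F.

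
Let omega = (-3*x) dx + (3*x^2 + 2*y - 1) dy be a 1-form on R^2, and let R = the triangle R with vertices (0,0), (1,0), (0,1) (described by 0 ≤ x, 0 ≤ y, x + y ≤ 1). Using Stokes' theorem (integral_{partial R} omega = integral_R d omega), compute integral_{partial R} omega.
integral_(partial R) omega = 1

Stokes: integral_partial_R omega = integral_R d omega with d omega = (∂Q/∂x - ∂P/∂y) dx ∧ dy.
  ∂Q/∂x = 6*x
  ∂P/∂y = 0
  integrand = ∂Q/∂x - ∂P/∂y = 6*x.
Integrating over R: integral_0^1 integral_0^{1-x} (6*x) dy dx = 1.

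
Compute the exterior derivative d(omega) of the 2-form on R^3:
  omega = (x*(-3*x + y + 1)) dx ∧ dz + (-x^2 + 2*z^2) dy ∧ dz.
d(omega) = (-3*x) dx ∧ dy ∧ dz

For a 2-form omega = sum_{i<j} g_{ij} dx_i ∧ dx_j, the exterior derivative is
  d(omega) = sum_{i<j} d(g_{ij}) ∧ dx_i ∧ dx_j = sum_{i<j, k} (∂g_{ij}/∂x_k) dx_k ∧ dx_i ∧ dx_j.
Expand each term, using dx_k ∧ dx_i ∧ dx_j = sgn(permutation) dx_{(a)} ∧ dx_{(b)} ∧ dx_{(c)} with (a < b < c) sorted:
  d(x*(-3*x + y + 1)) includes (∂/∂y)(x*(-3*x + y + 1)) dy = (x) dy, which multiplied by dx ∧ dz gives (-x) dx ∧ dy ∧ dz
  d(-x^2 + 2*z^2) includes (∂/∂x)(-x^2 + 2*z^2) dx = (-2*x) dx, which multiplied by dy ∧ dz gives (-2*x) dx ∧ dy ∧ dz
Collecting like 3-forms: d(omega) = (-3*x) dx ∧ dy ∧ dz.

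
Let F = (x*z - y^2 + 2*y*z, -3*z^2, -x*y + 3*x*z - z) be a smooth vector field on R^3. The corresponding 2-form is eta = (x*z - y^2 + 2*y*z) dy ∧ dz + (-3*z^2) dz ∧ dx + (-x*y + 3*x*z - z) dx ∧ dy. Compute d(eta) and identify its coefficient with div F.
d(eta) = (3*x + z - 1) dx ∧ dy ∧ dz; div F = 3*x + z - 1

For a 2-form in R^3 of the form above, applying d gives a 3-form with coefficient ∂P/∂x + ∂Q/∂y + ∂R/∂z:
  ∂P/∂x = z
  ∂Q/∂y = 0
  ∂R/∂z = 3*x - 1
Sum = 3*x + z - 1, which is exactly div F.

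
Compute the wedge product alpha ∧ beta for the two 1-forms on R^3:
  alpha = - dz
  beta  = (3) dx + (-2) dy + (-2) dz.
alpha ∧ beta = (3) dx ∧ dz + (-2) dy ∧ dz

Distribute the wedge, using dx_i ∧ dx_j = -dx_j ∧ dx_i and dx_i ∧ dx_i = 0. For each pair (i, j) with i < j, the coefficient of dx_i ∧ dx_j in alpha ∧ beta is (alpha_i * beta_j - alpha_j * beta_i). Collecting: alpha ∧ beta = (3) dx ∧ dz + (-2) dy ∧ dz.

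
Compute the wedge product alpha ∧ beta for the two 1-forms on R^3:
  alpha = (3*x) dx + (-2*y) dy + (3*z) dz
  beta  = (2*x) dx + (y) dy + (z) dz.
alpha ∧ beta = (7*x*y) dx ∧ dy + (-3*x*z) dx ∧ dz + (-5*y*z) dy ∧ dz

Distribute the wedge, using dx_i ∧ dx_j = -dx_j ∧ dx_i and dx_i ∧ dx_i = 0. For each pair (i, j) with i < j, the coefficient of dx_i ∧ dx_j in alpha ∧ beta is (alpha_i * beta_j - alpha_j * beta_i). Collecting: alpha ∧ beta = (7*x*y) dx ∧ dy + (-3*x*z) dx ∧ dz + (-5*y*z) dy ∧ dz.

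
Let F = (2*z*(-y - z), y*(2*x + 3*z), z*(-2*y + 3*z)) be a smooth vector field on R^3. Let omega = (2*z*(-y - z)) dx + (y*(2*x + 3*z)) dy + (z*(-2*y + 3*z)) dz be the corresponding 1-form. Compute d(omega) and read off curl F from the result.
d(omega) = (-3*y - 2*z) dy ∧ dz + (-2*y - 4*z) dz ∧ dx + (2*y + 2*z) dx ∧ dy; curl F = (-3*y - 2*z, -2*y - 4*z, 2*y + 2*z)

d omega = sum_{i<j} (∂f_j/∂x_i - ∂f_i/∂x_j) dx_i ∧ dx_j. Under the identification (dy ∧ dz, dz ∧ dx, dx ∧ dy) ↔ (e_x, e_y, e_z), the coefficients are exactly the components of curl F. Compute:
  ∂R/∂y - ∂Q/∂z = (-2*z) - (3*y) = -3*y - 2*z
  ∂P/∂z - ∂R/∂x = (-2*y - 4*z) - (0) = -2*y - 4*z
  ∂Q/∂x - ∂P/∂y = (2*y) - (-2*z) = 2*y + 2*z.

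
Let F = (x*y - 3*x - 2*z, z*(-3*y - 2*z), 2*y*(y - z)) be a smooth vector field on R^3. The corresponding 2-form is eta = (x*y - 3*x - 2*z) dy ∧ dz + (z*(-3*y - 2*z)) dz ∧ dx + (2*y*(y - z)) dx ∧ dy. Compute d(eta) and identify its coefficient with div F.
d(eta) = (-y - 3*z - 3) dx ∧ dy ∧ dz; div F = -y - 3*z - 3

For a 2-form in R^3 of the form above, applying d gives a 3-form with coefficient ∂P/∂x + ∂Q/∂y + ∂R/∂z:
  ∂P/∂x = y - 3
  ∂Q/∂y = -3*z
  ∂R/∂z = -2*y
Sum = -y - 3*z - 3, which is exactly div F.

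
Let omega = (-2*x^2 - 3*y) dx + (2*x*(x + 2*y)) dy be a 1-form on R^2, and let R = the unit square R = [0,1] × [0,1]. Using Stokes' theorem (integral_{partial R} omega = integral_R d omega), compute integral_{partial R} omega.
integral_(partial R) omega = 7

Stokes: integral_partial_R omega = integral_R d omega with d omega = (∂Q/∂x - ∂P/∂y) dx ∧ dy.
  ∂Q/∂x = 4*x + 4*y
  ∂P/∂y = -3
  integrand = ∂Q/∂x - ∂P/∂y = 4*x + 4*y + 3.
Integrating over R: integral_0^1 integral_0^1 (4*x + 4*y + 3) dx dy = 7.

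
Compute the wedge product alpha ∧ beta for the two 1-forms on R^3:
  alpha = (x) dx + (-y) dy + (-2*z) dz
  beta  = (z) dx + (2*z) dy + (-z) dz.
alpha ∧ beta = (z*(2*x + y)) dx ∧ dy + (z*(-x + 2*z)) dx ∧ dz + (z*(y + 4*z)) dy ∧ dz

Distribute the wedge, using dx_i ∧ dx_j = -dx_j ∧ dx_i and dx_i ∧ dx_i = 0. For each pair (i, j) with i < j, the coefficient of dx_i ∧ dx_j in alpha ∧ beta is (alpha_i * beta_j - alpha_j * beta_i). Collecting: alpha ∧ beta = (z*(2*x + y)) dx ∧ dy + (z*(-x + 2*z)) dx ∧ dz + (z*(y + 4*z)) dy ∧ dz.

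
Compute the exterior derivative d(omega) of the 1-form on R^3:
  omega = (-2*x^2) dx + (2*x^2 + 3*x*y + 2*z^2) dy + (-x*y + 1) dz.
d(omega) = (4*x + 3*y) dx ∧ dy + (-y) dx ∧ dz + (-x - 4*z) dy ∧ dz

For a 1-form omega = sum_i f_i dx_i, the exterior derivative is
  d(omega) = sum_{i < j} (∂f_j/∂x_i - ∂f_i/∂x_j) dx_i ∧ dx_j.
  coefficient of dx ∧ dy: ∂f_2/∂x - ∂f_1/∂y = ∂(2*x^2 + 3*x*y + 2*z^2)/∂x - ∂(-2*x^2)/∂y = 4*x + 3*y
  coefficient of dx ∧ dz: ∂f_3/∂x - ∂f_1/∂z = ∂(-x*y + 1)/∂x - ∂(-2*x^2)/∂z = -y
  coefficient of dy ∧ dz: ∂f_3/∂y - ∂f_2/∂z = ∂(-x*y + 1)/∂y - ∂(2*x^2 + 3*x*y + 2*z^2)/∂z = -x - 4*z
Assembling: d(omega) = (4*x + 3*y) dx ∧ dy + (-y) dx ∧ dz + (-x - 4*z) dy ∧ dz.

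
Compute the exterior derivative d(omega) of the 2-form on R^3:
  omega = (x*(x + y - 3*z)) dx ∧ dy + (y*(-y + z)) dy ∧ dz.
d(omega) = (-3*x) dx ∧ dy ∧ dz

For a 2-form omega = sum_{i<j} g_{ij} dx_i ∧ dx_j, the exterior derivative is
  d(omega) = sum_{i<j} d(g_{ij}) ∧ dx_i ∧ dx_j = sum_{i<j, k} (∂g_{ij}/∂x_k) dx_k ∧ dx_i ∧ dx_j.
Expand each term, using dx_k ∧ dx_i ∧ dx_j = sgn(permutation) dx_{(a)} ∧ dx_{(b)} ∧ dx_{(c)} with (a < b < c) sorted:
  d(x*(x + y - 3*z)) includes (∂/∂z)(x*(x + y - 3*z)) dz = (-3*x) dz, which multiplied by dx ∧ dy gives (-3*x) dx ∧ dy ∧ dz
Collecting like 3-forms: d(omega) = (-3*x) dx ∧ dy ∧ dz.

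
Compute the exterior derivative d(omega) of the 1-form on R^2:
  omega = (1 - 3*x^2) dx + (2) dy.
d(omega) = 0

For a 1-form omega = sum_i f_i dx_i, the exterior derivative is
  d(omega) = sum_{i < j} (∂f_j/∂x_i - ∂f_i/∂x_j) dx_i ∧ dx_j.

Assembling: d(omega) = 0.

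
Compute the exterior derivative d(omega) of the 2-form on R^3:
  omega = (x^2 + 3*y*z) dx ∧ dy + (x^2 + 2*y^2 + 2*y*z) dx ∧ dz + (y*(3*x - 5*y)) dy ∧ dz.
d(omega) = (2*y - 2*z) dx ∧ dy ∧ dz

For a 2-form omega = sum_{i<j} g_{ij} dx_i ∧ dx_j, the exterior derivative is
  d(omega) = sum_{i<j} d(g_{ij}) ∧ dx_i ∧ dx_j = sum_{i<j, k} (∂g_{ij}/∂x_k) dx_k ∧ dx_i ∧ dx_j.
Expand each term, using dx_k ∧ dx_i ∧ dx_j = sgn(permutation) dx_{(a)} ∧ dx_{(b)} ∧ dx_{(c)} with (a < b < c) sorted:
  d(x^2 + 3*y*z) includes (∂/∂z)(x^2 + 3*y*z) dz = (3*y) dz, which multiplied by dx ∧ dy gives (3*y) dx ∧ dy ∧ dz
  d(x^2 + 2*y^2 + 2*y*z) includes (∂/∂y)(x^2 + 2*y^2 + 2*y*z) dy = (4*y + 2*z) dy, which multiplied by dx ∧ dz gives (-4*y - 2*z) dx ∧ dy ∧ dz
  d(y*(3*x - 5*y)) includes (∂/∂x)(y*(3*x - 5*y)) dx = (3*y) dx, which multiplied by dy ∧ dz gives (3*y) dx ∧ dy ∧ dz
Collecting like 3-forms: d(omega) = (2*y - 2*z) dx ∧ dy ∧ dz.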